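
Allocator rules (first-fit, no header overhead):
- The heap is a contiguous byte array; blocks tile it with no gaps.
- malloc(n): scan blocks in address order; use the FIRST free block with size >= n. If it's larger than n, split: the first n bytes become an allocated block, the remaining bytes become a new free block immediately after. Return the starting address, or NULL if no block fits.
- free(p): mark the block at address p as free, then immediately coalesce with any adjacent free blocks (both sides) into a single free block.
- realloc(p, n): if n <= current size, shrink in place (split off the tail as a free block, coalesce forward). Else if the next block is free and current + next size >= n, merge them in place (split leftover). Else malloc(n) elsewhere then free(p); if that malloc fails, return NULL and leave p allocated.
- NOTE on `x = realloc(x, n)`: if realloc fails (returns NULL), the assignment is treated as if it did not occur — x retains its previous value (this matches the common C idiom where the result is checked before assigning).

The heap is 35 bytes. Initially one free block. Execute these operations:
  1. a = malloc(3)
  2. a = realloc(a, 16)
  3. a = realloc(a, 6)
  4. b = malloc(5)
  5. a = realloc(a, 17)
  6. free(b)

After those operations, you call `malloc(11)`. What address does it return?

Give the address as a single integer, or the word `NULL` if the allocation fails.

Answer: 0

Derivation:
Op 1: a = malloc(3) -> a = 0; heap: [0-2 ALLOC][3-34 FREE]
Op 2: a = realloc(a, 16) -> a = 0; heap: [0-15 ALLOC][16-34 FREE]
Op 3: a = realloc(a, 6) -> a = 0; heap: [0-5 ALLOC][6-34 FREE]
Op 4: b = malloc(5) -> b = 6; heap: [0-5 ALLOC][6-10 ALLOC][11-34 FREE]
Op 5: a = realloc(a, 17) -> a = 11; heap: [0-5 FREE][6-10 ALLOC][11-27 ALLOC][28-34 FREE]
Op 6: free(b) -> (freed b); heap: [0-10 FREE][11-27 ALLOC][28-34 FREE]
malloc(11): first-fit scan over [0-10 FREE][11-27 ALLOC][28-34 FREE] -> 0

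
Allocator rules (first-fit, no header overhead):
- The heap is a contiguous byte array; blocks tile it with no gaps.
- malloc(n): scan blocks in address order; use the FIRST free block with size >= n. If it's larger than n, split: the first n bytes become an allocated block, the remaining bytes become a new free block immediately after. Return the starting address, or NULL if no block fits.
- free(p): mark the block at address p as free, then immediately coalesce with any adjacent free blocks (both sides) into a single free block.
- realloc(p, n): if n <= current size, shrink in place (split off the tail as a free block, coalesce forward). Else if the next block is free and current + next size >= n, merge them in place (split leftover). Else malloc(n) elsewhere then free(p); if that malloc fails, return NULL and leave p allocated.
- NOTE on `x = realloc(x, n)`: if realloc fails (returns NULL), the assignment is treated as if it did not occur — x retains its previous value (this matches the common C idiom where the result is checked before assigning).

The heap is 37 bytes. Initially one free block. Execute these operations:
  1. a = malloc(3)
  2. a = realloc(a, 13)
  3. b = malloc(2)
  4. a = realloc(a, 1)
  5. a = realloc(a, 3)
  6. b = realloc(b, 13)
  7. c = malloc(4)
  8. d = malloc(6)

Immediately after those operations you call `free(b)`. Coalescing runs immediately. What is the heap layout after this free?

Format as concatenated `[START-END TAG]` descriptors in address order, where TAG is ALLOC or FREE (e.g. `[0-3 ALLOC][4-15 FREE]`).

Answer: [0-2 ALLOC][3-6 ALLOC][7-12 ALLOC][13-36 FREE]

Derivation:
Op 1: a = malloc(3) -> a = 0; heap: [0-2 ALLOC][3-36 FREE]
Op 2: a = realloc(a, 13) -> a = 0; heap: [0-12 ALLOC][13-36 FREE]
Op 3: b = malloc(2) -> b = 13; heap: [0-12 ALLOC][13-14 ALLOC][15-36 FREE]
Op 4: a = realloc(a, 1) -> a = 0; heap: [0-0 ALLOC][1-12 FREE][13-14 ALLOC][15-36 FREE]
Op 5: a = realloc(a, 3) -> a = 0; heap: [0-2 ALLOC][3-12 FREE][13-14 ALLOC][15-36 FREE]
Op 6: b = realloc(b, 13) -> b = 13; heap: [0-2 ALLOC][3-12 FREE][13-25 ALLOC][26-36 FREE]
Op 7: c = malloc(4) -> c = 3; heap: [0-2 ALLOC][3-6 ALLOC][7-12 FREE][13-25 ALLOC][26-36 FREE]
Op 8: d = malloc(6) -> d = 7; heap: [0-2 ALLOC][3-6 ALLOC][7-12 ALLOC][13-25 ALLOC][26-36 FREE]
free(b): b = 13 -> block [13-25 ALLOC]; mark free, coalesce with adjacent free neighbors -> [0-2 ALLOC][3-6 ALLOC][7-12 ALLOC][13-36 FREE]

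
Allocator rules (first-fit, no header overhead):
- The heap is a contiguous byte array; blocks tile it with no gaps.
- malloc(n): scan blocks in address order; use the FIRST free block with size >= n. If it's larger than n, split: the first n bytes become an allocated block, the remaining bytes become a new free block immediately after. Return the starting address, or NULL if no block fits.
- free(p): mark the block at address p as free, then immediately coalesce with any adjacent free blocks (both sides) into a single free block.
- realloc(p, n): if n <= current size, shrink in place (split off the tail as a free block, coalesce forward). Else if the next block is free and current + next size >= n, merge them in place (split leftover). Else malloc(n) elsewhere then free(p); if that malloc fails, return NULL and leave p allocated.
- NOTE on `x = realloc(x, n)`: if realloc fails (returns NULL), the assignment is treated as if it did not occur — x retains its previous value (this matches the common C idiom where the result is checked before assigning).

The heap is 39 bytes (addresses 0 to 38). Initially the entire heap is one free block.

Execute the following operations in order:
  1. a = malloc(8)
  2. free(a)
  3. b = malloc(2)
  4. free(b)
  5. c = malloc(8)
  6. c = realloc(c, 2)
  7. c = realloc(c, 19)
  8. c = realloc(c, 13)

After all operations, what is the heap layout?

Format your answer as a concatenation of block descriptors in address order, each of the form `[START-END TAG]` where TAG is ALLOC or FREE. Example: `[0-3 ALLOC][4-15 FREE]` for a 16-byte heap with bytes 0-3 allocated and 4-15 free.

Answer: [0-12 ALLOC][13-38 FREE]

Derivation:
Op 1: a = malloc(8) -> a = 0; heap: [0-7 ALLOC][8-38 FREE]
Op 2: free(a) -> (freed a); heap: [0-38 FREE]
Op 3: b = malloc(2) -> b = 0; heap: [0-1 ALLOC][2-38 FREE]
Op 4: free(b) -> (freed b); heap: [0-38 FREE]
Op 5: c = malloc(8) -> c = 0; heap: [0-7 ALLOC][8-38 FREE]
Op 6: c = realloc(c, 2) -> c = 0; heap: [0-1 ALLOC][2-38 FREE]
Op 7: c = realloc(c, 19) -> c = 0; heap: [0-18 ALLOC][19-38 FREE]
Op 8: c = realloc(c, 13) -> c = 0; heap: [0-12 ALLOC][13-38 FREE]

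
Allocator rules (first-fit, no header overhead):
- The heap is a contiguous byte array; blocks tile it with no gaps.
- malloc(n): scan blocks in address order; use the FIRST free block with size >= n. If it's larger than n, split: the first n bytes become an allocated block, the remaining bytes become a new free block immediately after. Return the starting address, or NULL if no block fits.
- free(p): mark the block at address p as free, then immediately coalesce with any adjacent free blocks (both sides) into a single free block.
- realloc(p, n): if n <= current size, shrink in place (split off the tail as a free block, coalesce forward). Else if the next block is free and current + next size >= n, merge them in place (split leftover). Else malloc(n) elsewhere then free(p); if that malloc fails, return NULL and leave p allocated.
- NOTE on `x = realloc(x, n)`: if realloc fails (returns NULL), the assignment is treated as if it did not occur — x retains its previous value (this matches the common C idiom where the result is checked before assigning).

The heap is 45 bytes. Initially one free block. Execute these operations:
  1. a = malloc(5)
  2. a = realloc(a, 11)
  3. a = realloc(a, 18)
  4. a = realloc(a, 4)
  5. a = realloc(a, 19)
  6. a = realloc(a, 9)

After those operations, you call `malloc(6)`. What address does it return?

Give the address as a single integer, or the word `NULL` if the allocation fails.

Answer: 9

Derivation:
Op 1: a = malloc(5) -> a = 0; heap: [0-4 ALLOC][5-44 FREE]
Op 2: a = realloc(a, 11) -> a = 0; heap: [0-10 ALLOC][11-44 FREE]
Op 3: a = realloc(a, 18) -> a = 0; heap: [0-17 ALLOC][18-44 FREE]
Op 4: a = realloc(a, 4) -> a = 0; heap: [0-3 ALLOC][4-44 FREE]
Op 5: a = realloc(a, 19) -> a = 0; heap: [0-18 ALLOC][19-44 FREE]
Op 6: a = realloc(a, 9) -> a = 0; heap: [0-8 ALLOC][9-44 FREE]
malloc(6): first-fit scan over [0-8 ALLOC][9-44 FREE] -> 9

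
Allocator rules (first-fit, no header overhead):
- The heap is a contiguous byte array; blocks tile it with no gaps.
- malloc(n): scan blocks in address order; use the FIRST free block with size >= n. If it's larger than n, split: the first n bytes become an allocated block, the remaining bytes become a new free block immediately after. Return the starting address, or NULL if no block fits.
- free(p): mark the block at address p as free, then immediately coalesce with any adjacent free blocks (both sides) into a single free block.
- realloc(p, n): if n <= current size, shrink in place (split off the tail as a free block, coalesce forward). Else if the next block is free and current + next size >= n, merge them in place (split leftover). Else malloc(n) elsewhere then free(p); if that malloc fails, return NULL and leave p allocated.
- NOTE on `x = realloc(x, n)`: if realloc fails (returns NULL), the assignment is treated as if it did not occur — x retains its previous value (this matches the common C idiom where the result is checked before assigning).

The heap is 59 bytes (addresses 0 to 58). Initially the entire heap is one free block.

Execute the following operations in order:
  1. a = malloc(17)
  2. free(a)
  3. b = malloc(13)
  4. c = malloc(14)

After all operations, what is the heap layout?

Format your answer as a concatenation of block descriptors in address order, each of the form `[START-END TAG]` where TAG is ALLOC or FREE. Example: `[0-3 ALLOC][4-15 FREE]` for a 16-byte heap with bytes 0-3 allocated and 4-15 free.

Op 1: a = malloc(17) -> a = 0; heap: [0-16 ALLOC][17-58 FREE]
Op 2: free(a) -> (freed a); heap: [0-58 FREE]
Op 3: b = malloc(13) -> b = 0; heap: [0-12 ALLOC][13-58 FREE]
Op 4: c = malloc(14) -> c = 13; heap: [0-12 ALLOC][13-26 ALLOC][27-58 FREE]

Answer: [0-12 ALLOC][13-26 ALLOC][27-58 FREE]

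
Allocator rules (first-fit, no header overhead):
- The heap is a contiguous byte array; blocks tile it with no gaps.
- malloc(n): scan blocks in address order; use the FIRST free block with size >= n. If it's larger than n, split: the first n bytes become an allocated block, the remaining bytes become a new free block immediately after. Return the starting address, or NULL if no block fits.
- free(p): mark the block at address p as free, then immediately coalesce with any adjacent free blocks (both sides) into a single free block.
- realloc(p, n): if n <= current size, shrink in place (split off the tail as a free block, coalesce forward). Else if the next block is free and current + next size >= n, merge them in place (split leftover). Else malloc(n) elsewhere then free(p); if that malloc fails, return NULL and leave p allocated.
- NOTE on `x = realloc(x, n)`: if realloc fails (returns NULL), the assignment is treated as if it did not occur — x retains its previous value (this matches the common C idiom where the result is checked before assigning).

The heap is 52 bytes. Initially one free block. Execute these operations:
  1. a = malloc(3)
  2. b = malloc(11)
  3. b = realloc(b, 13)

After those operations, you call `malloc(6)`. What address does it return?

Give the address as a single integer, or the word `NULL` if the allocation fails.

Answer: 16

Derivation:
Op 1: a = malloc(3) -> a = 0; heap: [0-2 ALLOC][3-51 FREE]
Op 2: b = malloc(11) -> b = 3; heap: [0-2 ALLOC][3-13 ALLOC][14-51 FREE]
Op 3: b = realloc(b, 13) -> b = 3; heap: [0-2 ALLOC][3-15 ALLOC][16-51 FREE]
malloc(6): first-fit scan over [0-2 ALLOC][3-15 ALLOC][16-51 FREE] -> 16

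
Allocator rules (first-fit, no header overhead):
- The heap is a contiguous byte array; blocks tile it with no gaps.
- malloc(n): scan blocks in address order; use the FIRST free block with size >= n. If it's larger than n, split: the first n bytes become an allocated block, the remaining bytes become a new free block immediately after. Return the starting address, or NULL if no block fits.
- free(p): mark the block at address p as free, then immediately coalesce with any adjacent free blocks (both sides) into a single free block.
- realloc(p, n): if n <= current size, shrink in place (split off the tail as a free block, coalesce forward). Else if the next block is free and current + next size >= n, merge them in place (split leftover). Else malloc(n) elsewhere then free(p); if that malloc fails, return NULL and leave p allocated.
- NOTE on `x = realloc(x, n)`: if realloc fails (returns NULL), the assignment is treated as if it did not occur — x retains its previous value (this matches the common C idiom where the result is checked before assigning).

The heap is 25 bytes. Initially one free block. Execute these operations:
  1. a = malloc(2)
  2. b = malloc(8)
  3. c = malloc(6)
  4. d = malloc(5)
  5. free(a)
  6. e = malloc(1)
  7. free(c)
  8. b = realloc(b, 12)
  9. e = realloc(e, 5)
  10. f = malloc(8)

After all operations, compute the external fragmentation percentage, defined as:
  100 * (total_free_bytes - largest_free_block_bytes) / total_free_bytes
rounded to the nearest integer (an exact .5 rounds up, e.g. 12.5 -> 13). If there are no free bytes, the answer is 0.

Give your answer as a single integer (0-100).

Answer: 43

Derivation:
Op 1: a = malloc(2) -> a = 0; heap: [0-1 ALLOC][2-24 FREE]
Op 2: b = malloc(8) -> b = 2; heap: [0-1 ALLOC][2-9 ALLOC][10-24 FREE]
Op 3: c = malloc(6) -> c = 10; heap: [0-1 ALLOC][2-9 ALLOC][10-15 ALLOC][16-24 FREE]
Op 4: d = malloc(5) -> d = 16; heap: [0-1 ALLOC][2-9 ALLOC][10-15 ALLOC][16-20 ALLOC][21-24 FREE]
Op 5: free(a) -> (freed a); heap: [0-1 FREE][2-9 ALLOC][10-15 ALLOC][16-20 ALLOC][21-24 FREE]
Op 6: e = malloc(1) -> e = 0; heap: [0-0 ALLOC][1-1 FREE][2-9 ALLOC][10-15 ALLOC][16-20 ALLOC][21-24 FREE]
Op 7: free(c) -> (freed c); heap: [0-0 ALLOC][1-1 FREE][2-9 ALLOC][10-15 FREE][16-20 ALLOC][21-24 FREE]
Op 8: b = realloc(b, 12) -> b = 2; heap: [0-0 ALLOC][1-1 FREE][2-13 ALLOC][14-15 FREE][16-20 ALLOC][21-24 FREE]
Op 9: e = realloc(e, 5) -> NULL (e unchanged); heap: [0-0 ALLOC][1-1 FREE][2-13 ALLOC][14-15 FREE][16-20 ALLOC][21-24 FREE]
Op 10: f = malloc(8) -> f = NULL; heap: [0-0 ALLOC][1-1 FREE][2-13 ALLOC][14-15 FREE][16-20 ALLOC][21-24 FREE]
Free blocks: [1 2 4] total_free=7 largest=4 -> 100*(7-4)/7 = 300/7 ≈ 42.857 -> rounds to 43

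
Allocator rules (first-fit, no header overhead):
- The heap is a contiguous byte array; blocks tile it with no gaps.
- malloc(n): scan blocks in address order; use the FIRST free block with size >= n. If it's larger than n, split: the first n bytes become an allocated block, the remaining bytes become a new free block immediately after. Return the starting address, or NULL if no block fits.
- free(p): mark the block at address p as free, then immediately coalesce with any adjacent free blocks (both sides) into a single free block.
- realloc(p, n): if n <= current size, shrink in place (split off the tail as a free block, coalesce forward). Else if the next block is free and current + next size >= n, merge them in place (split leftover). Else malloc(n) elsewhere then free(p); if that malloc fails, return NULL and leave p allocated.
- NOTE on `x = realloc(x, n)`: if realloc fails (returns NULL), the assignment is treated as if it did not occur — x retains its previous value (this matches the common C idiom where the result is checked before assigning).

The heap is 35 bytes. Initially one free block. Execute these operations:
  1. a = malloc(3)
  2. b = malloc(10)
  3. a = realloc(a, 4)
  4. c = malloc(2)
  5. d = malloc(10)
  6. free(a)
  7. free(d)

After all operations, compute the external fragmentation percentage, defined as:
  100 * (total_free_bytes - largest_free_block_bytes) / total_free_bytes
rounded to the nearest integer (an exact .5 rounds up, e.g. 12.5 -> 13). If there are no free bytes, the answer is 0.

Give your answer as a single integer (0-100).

Op 1: a = malloc(3) -> a = 0; heap: [0-2 ALLOC][3-34 FREE]
Op 2: b = malloc(10) -> b = 3; heap: [0-2 ALLOC][3-12 ALLOC][13-34 FREE]
Op 3: a = realloc(a, 4) -> a = 13; heap: [0-2 FREE][3-12 ALLOC][13-16 ALLOC][17-34 FREE]
Op 4: c = malloc(2) -> c = 0; heap: [0-1 ALLOC][2-2 FREE][3-12 ALLOC][13-16 ALLOC][17-34 FREE]
Op 5: d = malloc(10) -> d = 17; heap: [0-1 ALLOC][2-2 FREE][3-12 ALLOC][13-16 ALLOC][17-26 ALLOC][27-34 FREE]
Op 6: free(a) -> (freed a); heap: [0-1 ALLOC][2-2 FREE][3-12 ALLOC][13-16 FREE][17-26 ALLOC][27-34 FREE]
Op 7: free(d) -> (freed d); heap: [0-1 ALLOC][2-2 FREE][3-12 ALLOC][13-34 FREE]
Free blocks: [1 22] total_free=23 largest=22 -> 100*(23-22)/23 = 100/23 ≈ 4.348 -> rounds to 4

Answer: 4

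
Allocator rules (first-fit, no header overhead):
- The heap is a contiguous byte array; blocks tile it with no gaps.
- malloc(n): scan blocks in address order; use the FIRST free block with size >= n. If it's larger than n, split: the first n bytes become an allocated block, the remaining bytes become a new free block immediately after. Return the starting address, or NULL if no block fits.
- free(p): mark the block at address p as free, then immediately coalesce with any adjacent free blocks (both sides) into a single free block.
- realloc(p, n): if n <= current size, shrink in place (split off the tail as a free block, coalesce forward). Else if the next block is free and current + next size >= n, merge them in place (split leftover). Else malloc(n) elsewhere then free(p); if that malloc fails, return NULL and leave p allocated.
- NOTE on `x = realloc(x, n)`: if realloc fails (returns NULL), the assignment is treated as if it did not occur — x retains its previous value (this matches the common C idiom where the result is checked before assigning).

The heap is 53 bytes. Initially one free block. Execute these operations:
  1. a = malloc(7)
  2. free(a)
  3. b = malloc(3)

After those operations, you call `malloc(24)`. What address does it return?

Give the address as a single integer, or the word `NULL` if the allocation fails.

Answer: 3

Derivation:
Op 1: a = malloc(7) -> a = 0; heap: [0-6 ALLOC][7-52 FREE]
Op 2: free(a) -> (freed a); heap: [0-52 FREE]
Op 3: b = malloc(3) -> b = 0; heap: [0-2 ALLOC][3-52 FREE]
malloc(24): first-fit scan over [0-2 ALLOC][3-52 FREE] -> 3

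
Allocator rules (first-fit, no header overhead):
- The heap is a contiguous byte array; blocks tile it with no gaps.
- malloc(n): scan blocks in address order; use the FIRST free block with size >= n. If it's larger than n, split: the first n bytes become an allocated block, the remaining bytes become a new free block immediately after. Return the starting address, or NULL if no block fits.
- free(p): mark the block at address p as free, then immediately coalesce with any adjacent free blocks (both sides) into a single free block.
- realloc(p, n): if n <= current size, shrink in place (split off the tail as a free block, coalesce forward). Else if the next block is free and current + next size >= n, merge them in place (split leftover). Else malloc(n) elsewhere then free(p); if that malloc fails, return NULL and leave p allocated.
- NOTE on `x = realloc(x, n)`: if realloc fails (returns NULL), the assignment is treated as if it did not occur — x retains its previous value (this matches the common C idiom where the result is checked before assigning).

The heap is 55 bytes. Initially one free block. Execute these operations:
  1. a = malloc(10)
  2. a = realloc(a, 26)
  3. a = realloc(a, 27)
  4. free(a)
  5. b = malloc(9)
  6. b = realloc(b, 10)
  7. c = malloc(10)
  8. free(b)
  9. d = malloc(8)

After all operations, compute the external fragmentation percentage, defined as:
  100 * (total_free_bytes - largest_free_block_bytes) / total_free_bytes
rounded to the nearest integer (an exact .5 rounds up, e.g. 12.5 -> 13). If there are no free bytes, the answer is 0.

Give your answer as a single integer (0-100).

Answer: 5

Derivation:
Op 1: a = malloc(10) -> a = 0; heap: [0-9 ALLOC][10-54 FREE]
Op 2: a = realloc(a, 26) -> a = 0; heap: [0-25 ALLOC][26-54 FREE]
Op 3: a = realloc(a, 27) -> a = 0; heap: [0-26 ALLOC][27-54 FREE]
Op 4: free(a) -> (freed a); heap: [0-54 FREE]
Op 5: b = malloc(9) -> b = 0; heap: [0-8 ALLOC][9-54 FREE]
Op 6: b = realloc(b, 10) -> b = 0; heap: [0-9 ALLOC][10-54 FREE]
Op 7: c = malloc(10) -> c = 10; heap: [0-9 ALLOC][10-19 ALLOC][20-54 FREE]
Op 8: free(b) -> (freed b); heap: [0-9 FREE][10-19 ALLOC][20-54 FREE]
Op 9: d = malloc(8) -> d = 0; heap: [0-7 ALLOC][8-9 FREE][10-19 ALLOC][20-54 FREE]
Free blocks: [2 35] total_free=37 largest=35 -> 100*(37-35)/37 = 200/37 ≈ 5.405 -> rounds to 5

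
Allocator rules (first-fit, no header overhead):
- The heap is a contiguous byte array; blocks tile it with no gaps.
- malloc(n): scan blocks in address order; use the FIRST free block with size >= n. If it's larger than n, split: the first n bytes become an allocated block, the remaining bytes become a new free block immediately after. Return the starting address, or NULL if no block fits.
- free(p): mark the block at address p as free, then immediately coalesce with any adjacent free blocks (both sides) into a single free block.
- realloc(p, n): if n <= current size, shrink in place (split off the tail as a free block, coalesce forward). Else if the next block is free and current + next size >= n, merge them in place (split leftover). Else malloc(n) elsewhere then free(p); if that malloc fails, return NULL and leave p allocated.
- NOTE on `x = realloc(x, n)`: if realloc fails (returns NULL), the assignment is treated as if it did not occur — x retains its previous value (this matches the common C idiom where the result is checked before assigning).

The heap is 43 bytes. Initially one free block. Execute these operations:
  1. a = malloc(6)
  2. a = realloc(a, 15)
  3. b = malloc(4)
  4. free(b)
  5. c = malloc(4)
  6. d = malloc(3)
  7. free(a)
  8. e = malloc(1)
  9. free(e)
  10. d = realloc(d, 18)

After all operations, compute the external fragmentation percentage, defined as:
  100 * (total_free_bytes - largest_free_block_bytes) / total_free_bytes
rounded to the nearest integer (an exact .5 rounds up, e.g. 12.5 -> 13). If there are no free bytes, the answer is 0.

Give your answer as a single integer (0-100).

Op 1: a = malloc(6) -> a = 0; heap: [0-5 ALLOC][6-42 FREE]
Op 2: a = realloc(a, 15) -> a = 0; heap: [0-14 ALLOC][15-42 FREE]
Op 3: b = malloc(4) -> b = 15; heap: [0-14 ALLOC][15-18 ALLOC][19-42 FREE]
Op 4: free(b) -> (freed b); heap: [0-14 ALLOC][15-42 FREE]
Op 5: c = malloc(4) -> c = 15; heap: [0-14 ALLOC][15-18 ALLOC][19-42 FREE]
Op 6: d = malloc(3) -> d = 19; heap: [0-14 ALLOC][15-18 ALLOC][19-21 ALLOC][22-42 FREE]
Op 7: free(a) -> (freed a); heap: [0-14 FREE][15-18 ALLOC][19-21 ALLOC][22-42 FREE]
Op 8: e = malloc(1) -> e = 0; heap: [0-0 ALLOC][1-14 FREE][15-18 ALLOC][19-21 ALLOC][22-42 FREE]
Op 9: free(e) -> (freed e); heap: [0-14 FREE][15-18 ALLOC][19-21 ALLOC][22-42 FREE]
Op 10: d = realloc(d, 18) -> d = 19; heap: [0-14 FREE][15-18 ALLOC][19-36 ALLOC][37-42 FREE]
Free blocks: [15 6] total_free=21 largest=15 -> 100*(21-15)/21 = 600/21 ≈ 28.571 -> rounds to 29

Answer: 29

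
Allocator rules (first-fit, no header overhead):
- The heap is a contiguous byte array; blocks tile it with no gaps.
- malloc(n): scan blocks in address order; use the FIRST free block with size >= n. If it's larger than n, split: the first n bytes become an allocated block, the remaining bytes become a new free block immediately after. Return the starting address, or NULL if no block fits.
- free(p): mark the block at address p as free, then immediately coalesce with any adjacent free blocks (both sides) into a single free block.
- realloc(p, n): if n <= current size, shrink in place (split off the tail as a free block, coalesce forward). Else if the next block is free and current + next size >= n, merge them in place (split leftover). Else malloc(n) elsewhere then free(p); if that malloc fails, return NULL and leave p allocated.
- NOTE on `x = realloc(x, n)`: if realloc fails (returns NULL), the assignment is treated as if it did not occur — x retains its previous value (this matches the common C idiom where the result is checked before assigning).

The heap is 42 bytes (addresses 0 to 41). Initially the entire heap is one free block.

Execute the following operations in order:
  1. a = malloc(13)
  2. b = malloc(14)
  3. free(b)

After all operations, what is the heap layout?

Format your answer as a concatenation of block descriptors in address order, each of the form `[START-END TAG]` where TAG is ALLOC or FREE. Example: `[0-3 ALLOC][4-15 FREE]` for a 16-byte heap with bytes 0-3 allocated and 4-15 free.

Op 1: a = malloc(13) -> a = 0; heap: [0-12 ALLOC][13-41 FREE]
Op 2: b = malloc(14) -> b = 13; heap: [0-12 ALLOC][13-26 ALLOC][27-41 FREE]
Op 3: free(b) -> (freed b); heap: [0-12 ALLOC][13-41 FREE]

Answer: [0-12 ALLOC][13-41 FREE]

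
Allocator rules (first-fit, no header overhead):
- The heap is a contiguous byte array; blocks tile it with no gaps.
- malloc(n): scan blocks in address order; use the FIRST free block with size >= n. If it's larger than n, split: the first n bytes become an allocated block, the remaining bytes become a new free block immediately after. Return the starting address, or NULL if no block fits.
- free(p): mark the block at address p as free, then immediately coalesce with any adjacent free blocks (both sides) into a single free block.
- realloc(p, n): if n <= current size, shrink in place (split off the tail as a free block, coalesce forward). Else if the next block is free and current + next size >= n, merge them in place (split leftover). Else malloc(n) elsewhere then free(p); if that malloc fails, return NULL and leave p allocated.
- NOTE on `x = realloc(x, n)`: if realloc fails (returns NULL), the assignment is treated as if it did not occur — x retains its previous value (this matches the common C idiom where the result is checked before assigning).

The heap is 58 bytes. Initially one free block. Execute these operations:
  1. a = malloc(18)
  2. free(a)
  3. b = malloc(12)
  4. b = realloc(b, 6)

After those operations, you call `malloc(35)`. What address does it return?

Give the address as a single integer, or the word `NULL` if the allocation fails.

Op 1: a = malloc(18) -> a = 0; heap: [0-17 ALLOC][18-57 FREE]
Op 2: free(a) -> (freed a); heap: [0-57 FREE]
Op 3: b = malloc(12) -> b = 0; heap: [0-11 ALLOC][12-57 FREE]
Op 4: b = realloc(b, 6) -> b = 0; heap: [0-5 ALLOC][6-57 FREE]
malloc(35): first-fit scan over [0-5 ALLOC][6-57 FREE] -> 6

Answer: 6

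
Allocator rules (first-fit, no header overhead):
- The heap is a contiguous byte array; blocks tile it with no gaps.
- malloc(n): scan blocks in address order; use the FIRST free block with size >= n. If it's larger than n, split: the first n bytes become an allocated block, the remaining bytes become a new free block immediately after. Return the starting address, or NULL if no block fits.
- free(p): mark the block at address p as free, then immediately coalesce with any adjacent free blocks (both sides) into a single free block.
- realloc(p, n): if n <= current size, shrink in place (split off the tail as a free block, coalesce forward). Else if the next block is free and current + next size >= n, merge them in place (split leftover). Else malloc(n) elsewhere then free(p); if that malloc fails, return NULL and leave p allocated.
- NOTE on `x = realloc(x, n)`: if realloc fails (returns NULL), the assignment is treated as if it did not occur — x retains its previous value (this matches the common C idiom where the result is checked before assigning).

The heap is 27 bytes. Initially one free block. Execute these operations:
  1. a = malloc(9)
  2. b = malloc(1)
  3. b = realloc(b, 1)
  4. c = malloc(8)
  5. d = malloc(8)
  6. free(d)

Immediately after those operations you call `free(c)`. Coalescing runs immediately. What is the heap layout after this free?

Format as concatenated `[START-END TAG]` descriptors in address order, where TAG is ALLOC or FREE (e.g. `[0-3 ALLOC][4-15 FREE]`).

Answer: [0-8 ALLOC][9-9 ALLOC][10-26 FREE]

Derivation:
Op 1: a = malloc(9) -> a = 0; heap: [0-8 ALLOC][9-26 FREE]
Op 2: b = malloc(1) -> b = 9; heap: [0-8 ALLOC][9-9 ALLOC][10-26 FREE]
Op 3: b = realloc(b, 1) -> b = 9; heap: [0-8 ALLOC][9-9 ALLOC][10-26 FREE]
Op 4: c = malloc(8) -> c = 10; heap: [0-8 ALLOC][9-9 ALLOC][10-17 ALLOC][18-26 FREE]
Op 5: d = malloc(8) -> d = 18; heap: [0-8 ALLOC][9-9 ALLOC][10-17 ALLOC][18-25 ALLOC][26-26 FREE]
Op 6: free(d) -> (freed d); heap: [0-8 ALLOC][9-9 ALLOC][10-17 ALLOC][18-26 FREE]
free(c): c = 10 -> block [10-17 ALLOC]; mark free, coalesce with adjacent free neighbors -> [0-8 ALLOC][9-9 ALLOC][10-26 FREE]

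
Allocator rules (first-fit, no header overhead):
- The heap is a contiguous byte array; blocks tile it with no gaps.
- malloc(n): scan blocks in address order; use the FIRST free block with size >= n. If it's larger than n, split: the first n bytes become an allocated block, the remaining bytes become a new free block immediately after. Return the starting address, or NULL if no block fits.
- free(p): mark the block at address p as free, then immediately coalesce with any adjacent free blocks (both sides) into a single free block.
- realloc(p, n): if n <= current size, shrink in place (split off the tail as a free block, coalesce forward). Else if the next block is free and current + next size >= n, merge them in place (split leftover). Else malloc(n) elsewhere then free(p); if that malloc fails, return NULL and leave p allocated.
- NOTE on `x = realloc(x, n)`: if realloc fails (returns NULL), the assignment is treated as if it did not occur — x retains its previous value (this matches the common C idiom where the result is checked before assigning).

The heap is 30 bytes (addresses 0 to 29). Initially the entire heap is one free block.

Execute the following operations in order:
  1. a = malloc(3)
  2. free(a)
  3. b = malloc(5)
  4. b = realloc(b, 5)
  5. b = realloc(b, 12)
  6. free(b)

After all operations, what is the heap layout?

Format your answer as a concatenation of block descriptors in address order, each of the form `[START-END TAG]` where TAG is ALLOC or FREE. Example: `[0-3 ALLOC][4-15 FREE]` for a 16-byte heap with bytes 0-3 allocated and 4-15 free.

Op 1: a = malloc(3) -> a = 0; heap: [0-2 ALLOC][3-29 FREE]
Op 2: free(a) -> (freed a); heap: [0-29 FREE]
Op 3: b = malloc(5) -> b = 0; heap: [0-4 ALLOC][5-29 FREE]
Op 4: b = realloc(b, 5) -> b = 0; heap: [0-4 ALLOC][5-29 FREE]
Op 5: b = realloc(b, 12) -> b = 0; heap: [0-11 ALLOC][12-29 FREE]
Op 6: free(b) -> (freed b); heap: [0-29 FREE]

Answer: [0-29 FREE]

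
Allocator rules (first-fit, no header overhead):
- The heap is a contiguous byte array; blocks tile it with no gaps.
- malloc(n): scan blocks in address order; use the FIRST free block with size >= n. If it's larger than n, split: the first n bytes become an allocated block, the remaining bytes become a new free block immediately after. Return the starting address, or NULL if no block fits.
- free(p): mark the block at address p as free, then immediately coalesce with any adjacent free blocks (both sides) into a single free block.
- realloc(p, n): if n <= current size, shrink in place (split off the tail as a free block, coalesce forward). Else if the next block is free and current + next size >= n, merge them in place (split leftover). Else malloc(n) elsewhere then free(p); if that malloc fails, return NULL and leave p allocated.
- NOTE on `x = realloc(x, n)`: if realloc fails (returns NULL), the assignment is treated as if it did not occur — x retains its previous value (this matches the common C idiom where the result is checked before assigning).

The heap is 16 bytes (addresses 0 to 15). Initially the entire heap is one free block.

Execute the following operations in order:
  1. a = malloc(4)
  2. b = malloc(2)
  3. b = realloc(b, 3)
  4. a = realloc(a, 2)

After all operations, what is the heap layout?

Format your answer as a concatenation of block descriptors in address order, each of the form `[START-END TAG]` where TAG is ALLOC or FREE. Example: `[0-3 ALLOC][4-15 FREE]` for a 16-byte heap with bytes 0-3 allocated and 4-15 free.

Answer: [0-1 ALLOC][2-3 FREE][4-6 ALLOC][7-15 FREE]

Derivation:
Op 1: a = malloc(4) -> a = 0; heap: [0-3 ALLOC][4-15 FREE]
Op 2: b = malloc(2) -> b = 4; heap: [0-3 ALLOC][4-5 ALLOC][6-15 FREE]
Op 3: b = realloc(b, 3) -> b = 4; heap: [0-3 ALLOC][4-6 ALLOC][7-15 FREE]
Op 4: a = realloc(a, 2) -> a = 0; heap: [0-1 ALLOC][2-3 FREE][4-6 ALLOC][7-15 FREE]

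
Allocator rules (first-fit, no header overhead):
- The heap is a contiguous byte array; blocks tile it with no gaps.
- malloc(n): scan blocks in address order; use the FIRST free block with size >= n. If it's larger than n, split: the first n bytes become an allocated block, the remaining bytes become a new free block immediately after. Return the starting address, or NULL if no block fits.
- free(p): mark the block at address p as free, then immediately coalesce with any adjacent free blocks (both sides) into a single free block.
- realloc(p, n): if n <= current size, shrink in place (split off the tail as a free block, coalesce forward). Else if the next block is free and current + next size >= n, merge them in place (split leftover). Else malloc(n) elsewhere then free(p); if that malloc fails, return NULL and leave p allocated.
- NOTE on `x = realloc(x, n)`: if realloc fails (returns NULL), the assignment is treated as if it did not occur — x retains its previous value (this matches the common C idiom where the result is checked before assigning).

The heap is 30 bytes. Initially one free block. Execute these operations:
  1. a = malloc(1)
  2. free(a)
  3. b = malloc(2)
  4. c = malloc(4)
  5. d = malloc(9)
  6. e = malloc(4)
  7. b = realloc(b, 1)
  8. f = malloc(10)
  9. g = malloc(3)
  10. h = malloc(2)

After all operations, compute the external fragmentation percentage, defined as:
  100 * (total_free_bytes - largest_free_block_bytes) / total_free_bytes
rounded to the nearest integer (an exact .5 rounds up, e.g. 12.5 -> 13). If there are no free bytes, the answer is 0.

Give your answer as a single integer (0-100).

Op 1: a = malloc(1) -> a = 0; heap: [0-0 ALLOC][1-29 FREE]
Op 2: free(a) -> (freed a); heap: [0-29 FREE]
Op 3: b = malloc(2) -> b = 0; heap: [0-1 ALLOC][2-29 FREE]
Op 4: c = malloc(4) -> c = 2; heap: [0-1 ALLOC][2-5 ALLOC][6-29 FREE]
Op 5: d = malloc(9) -> d = 6; heap: [0-1 ALLOC][2-5 ALLOC][6-14 ALLOC][15-29 FREE]
Op 6: e = malloc(4) -> e = 15; heap: [0-1 ALLOC][2-5 ALLOC][6-14 ALLOC][15-18 ALLOC][19-29 FREE]
Op 7: b = realloc(b, 1) -> b = 0; heap: [0-0 ALLOC][1-1 FREE][2-5 ALLOC][6-14 ALLOC][15-18 ALLOC][19-29 FREE]
Op 8: f = malloc(10) -> f = 19; heap: [0-0 ALLOC][1-1 FREE][2-5 ALLOC][6-14 ALLOC][15-18 ALLOC][19-28 ALLOC][29-29 FREE]
Op 9: g = malloc(3) -> g = NULL; heap: [0-0 ALLOC][1-1 FREE][2-5 ALLOC][6-14 ALLOC][15-18 ALLOC][19-28 ALLOC][29-29 FREE]
Op 10: h = malloc(2) -> h = NULL; heap: [0-0 ALLOC][1-1 FREE][2-5 ALLOC][6-14 ALLOC][15-18 ALLOC][19-28 ALLOC][29-29 FREE]
Free blocks: [1 1] total_free=2 largest=1 -> 100*(2-1)/2 = 100/2 = 50

Answer: 50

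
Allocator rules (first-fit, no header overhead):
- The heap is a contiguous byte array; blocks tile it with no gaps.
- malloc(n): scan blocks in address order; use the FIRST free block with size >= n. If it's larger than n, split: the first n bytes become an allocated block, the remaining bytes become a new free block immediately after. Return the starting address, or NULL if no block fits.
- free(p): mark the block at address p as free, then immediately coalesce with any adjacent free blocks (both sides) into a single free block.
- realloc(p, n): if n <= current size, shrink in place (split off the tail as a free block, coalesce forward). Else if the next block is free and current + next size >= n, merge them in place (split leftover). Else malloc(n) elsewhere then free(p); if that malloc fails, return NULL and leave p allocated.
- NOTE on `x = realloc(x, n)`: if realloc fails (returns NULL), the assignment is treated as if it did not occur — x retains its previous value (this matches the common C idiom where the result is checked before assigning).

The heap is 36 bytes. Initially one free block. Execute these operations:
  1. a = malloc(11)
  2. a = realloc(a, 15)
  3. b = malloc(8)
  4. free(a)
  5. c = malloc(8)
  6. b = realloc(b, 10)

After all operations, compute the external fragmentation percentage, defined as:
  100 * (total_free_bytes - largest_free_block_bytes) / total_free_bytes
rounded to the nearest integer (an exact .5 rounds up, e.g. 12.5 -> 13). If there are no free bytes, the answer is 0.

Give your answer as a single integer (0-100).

Answer: 39

Derivation:
Op 1: a = malloc(11) -> a = 0; heap: [0-10 ALLOC][11-35 FREE]
Op 2: a = realloc(a, 15) -> a = 0; heap: [0-14 ALLOC][15-35 FREE]
Op 3: b = malloc(8) -> b = 15; heap: [0-14 ALLOC][15-22 ALLOC][23-35 FREE]
Op 4: free(a) -> (freed a); heap: [0-14 FREE][15-22 ALLOC][23-35 FREE]
Op 5: c = malloc(8) -> c = 0; heap: [0-7 ALLOC][8-14 FREE][15-22 ALLOC][23-35 FREE]
Op 6: b = realloc(b, 10) -> b = 15; heap: [0-7 ALLOC][8-14 FREE][15-24 ALLOC][25-35 FREE]
Free blocks: [7 11] total_free=18 largest=11 -> 100*(18-11)/18 = 700/18 ≈ 38.889 -> rounds to 39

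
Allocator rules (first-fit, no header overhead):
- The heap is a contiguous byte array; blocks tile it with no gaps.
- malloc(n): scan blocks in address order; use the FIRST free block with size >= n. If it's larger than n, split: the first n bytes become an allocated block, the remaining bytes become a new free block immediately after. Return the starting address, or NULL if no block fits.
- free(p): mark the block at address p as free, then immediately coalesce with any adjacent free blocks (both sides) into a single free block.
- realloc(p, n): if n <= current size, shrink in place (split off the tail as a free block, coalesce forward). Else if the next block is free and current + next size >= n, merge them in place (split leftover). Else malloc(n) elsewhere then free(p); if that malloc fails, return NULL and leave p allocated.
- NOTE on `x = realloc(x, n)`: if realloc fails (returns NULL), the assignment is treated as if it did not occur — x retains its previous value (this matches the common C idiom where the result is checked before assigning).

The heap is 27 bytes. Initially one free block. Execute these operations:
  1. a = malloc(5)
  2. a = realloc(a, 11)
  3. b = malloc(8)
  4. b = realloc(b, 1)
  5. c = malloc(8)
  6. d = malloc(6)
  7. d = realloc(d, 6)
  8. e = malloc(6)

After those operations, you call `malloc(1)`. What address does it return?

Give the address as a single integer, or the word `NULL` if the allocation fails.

Answer: 26

Derivation:
Op 1: a = malloc(5) -> a = 0; heap: [0-4 ALLOC][5-26 FREE]
Op 2: a = realloc(a, 11) -> a = 0; heap: [0-10 ALLOC][11-26 FREE]
Op 3: b = malloc(8) -> b = 11; heap: [0-10 ALLOC][11-18 ALLOC][19-26 FREE]
Op 4: b = realloc(b, 1) -> b = 11; heap: [0-10 ALLOC][11-11 ALLOC][12-26 FREE]
Op 5: c = malloc(8) -> c = 12; heap: [0-10 ALLOC][11-11 ALLOC][12-19 ALLOC][20-26 FREE]
Op 6: d = malloc(6) -> d = 20; heap: [0-10 ALLOC][11-11 ALLOC][12-19 ALLOC][20-25 ALLOC][26-26 FREE]
Op 7: d = realloc(d, 6) -> d = 20; heap: [0-10 ALLOC][11-11 ALLOC][12-19 ALLOC][20-25 ALLOC][26-26 FREE]
Op 8: e = malloc(6) -> e = NULL; heap: [0-10 ALLOC][11-11 ALLOC][12-19 ALLOC][20-25 ALLOC][26-26 FREE]
malloc(1): first-fit scan over [0-10 ALLOC][11-11 ALLOC][12-19 ALLOC][20-25 ALLOC][26-26 FREE] -> 26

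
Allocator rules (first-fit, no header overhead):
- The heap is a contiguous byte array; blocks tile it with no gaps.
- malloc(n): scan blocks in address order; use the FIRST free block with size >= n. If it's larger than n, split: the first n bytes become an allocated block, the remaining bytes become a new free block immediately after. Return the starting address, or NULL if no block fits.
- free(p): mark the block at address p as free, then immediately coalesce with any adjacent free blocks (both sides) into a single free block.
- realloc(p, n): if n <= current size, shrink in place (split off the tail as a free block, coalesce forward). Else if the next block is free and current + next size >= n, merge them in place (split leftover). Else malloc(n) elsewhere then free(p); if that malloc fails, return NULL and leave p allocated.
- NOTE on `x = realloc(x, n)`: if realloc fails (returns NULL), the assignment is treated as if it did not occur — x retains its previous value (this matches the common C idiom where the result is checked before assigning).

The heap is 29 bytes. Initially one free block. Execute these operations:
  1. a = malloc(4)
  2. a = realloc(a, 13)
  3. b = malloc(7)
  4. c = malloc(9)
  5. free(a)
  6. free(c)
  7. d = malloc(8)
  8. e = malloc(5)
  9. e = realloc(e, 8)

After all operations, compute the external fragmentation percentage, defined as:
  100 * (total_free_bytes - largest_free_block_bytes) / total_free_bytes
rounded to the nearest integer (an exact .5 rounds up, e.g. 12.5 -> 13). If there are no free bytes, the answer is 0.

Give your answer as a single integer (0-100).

Answer: 17

Derivation:
Op 1: a = malloc(4) -> a = 0; heap: [0-3 ALLOC][4-28 FREE]
Op 2: a = realloc(a, 13) -> a = 0; heap: [0-12 ALLOC][13-28 FREE]
Op 3: b = malloc(7) -> b = 13; heap: [0-12 ALLOC][13-19 ALLOC][20-28 FREE]
Op 4: c = malloc(9) -> c = 20; heap: [0-12 ALLOC][13-19 ALLOC][20-28 ALLOC]
Op 5: free(a) -> (freed a); heap: [0-12 FREE][13-19 ALLOC][20-28 ALLOC]
Op 6: free(c) -> (freed c); heap: [0-12 FREE][13-19 ALLOC][20-28 FREE]
Op 7: d = malloc(8) -> d = 0; heap: [0-7 ALLOC][8-12 FREE][13-19 ALLOC][20-28 FREE]
Op 8: e = malloc(5) -> e = 8; heap: [0-7 ALLOC][8-12 ALLOC][13-19 ALLOC][20-28 FREE]
Op 9: e = realloc(e, 8) -> e = 20; heap: [0-7 ALLOC][8-12 FREE][13-19 ALLOC][20-27 ALLOC][28-28 FREE]
Free blocks: [5 1] total_free=6 largest=5 -> 100*(6-5)/6 = 100/6 ≈ 16.667 -> rounds to 17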